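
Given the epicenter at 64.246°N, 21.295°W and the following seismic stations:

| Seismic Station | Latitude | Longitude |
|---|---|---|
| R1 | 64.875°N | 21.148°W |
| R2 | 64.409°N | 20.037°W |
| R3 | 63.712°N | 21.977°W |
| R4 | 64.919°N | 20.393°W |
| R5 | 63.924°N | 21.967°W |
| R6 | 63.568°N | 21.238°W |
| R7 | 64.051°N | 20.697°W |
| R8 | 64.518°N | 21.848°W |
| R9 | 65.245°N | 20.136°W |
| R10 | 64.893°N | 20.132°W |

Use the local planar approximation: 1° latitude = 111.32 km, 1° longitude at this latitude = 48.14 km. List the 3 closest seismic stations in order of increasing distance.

R7, R8, R5

Distances from 64.246°N, 21.295°W:
R1: √((0.629·111.32)² + (0.147·48.14)²) = √(4902.83961 + 50.07798) = 70.377 km
R2: √((0.163·111.32)² + (1.258·48.14)²) = √(329.24683 + 3667.52813) = 63.220 km
R3: √((-0.534·111.32)² + (-0.682·48.14)²) = √(3533.69376 + 1077.90608) = 67.909 km
R4: √((0.673·111.32)² + (0.902·48.14)²) = √(5612.76067 + 1885.49440) = 86.592 km
R5: √((-0.322·111.32)² + (-0.672·48.14)²) = √(1284.86689 + 1046.52768) = 48.285 km
R6: √((-0.678·111.32)² + (0.057·48.14)²) = √(5696.46959 + 7.52943) = 75.525 km
R7: √((-0.195·111.32)² + (0.598·48.14)²) = √(471.21121 + 828.73282) = 36.055 km
R8: √((0.272·111.32)² + (-0.553·48.14)²) = √(916.82026 + 708.70000) = 40.318 km
R9: √((0.999·111.32)² + (1.159·48.14)²) = √(12367.37051 + 3112.99945) = 124.420 km
R10: √((0.647·111.32)² + (1.163·48.14)²) = √(5187.46234 + 3134.52401) = 91.225 km
Sorted: R7 (36.055 km) < R8 (40.318 km) < R5 (48.285 km) < R2 (63.220 km) < R3 (67.909 km) < …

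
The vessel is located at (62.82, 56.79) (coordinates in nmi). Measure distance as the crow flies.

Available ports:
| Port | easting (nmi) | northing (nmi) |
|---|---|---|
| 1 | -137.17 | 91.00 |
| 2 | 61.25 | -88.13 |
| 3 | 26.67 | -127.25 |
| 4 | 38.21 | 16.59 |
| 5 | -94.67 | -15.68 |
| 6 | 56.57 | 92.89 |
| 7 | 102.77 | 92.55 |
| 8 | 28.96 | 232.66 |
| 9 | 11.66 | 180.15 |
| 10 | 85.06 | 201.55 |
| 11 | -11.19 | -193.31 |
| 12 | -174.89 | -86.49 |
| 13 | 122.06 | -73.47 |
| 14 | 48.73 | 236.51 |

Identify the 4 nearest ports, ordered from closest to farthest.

Distances from (62.82, 56.79):
1: √((-199.99)² + (34.21)²) = √(39996.0001 + 1170.3241) = 202.89 nmi
2: √((-1.57)² + (-144.92)²) = √(2.4649 + 21001.8064) = 144.93 nmi
3: √((-36.15)² + (-184.04)²) = √(1306.8225 + 33870.7216) = 187.56 nmi
4: √((-24.61)² + (-40.20)²) = √(605.6521 + 1616.0400) = 47.13 nmi
5: √((-157.49)² + (-72.47)²) = √(24803.1001 + 5251.9009) = 173.36 nmi
6: √((-6.25)² + (36.10)²) = √(39.0625 + 1303.2100) = 36.64 nmi
7: √((39.95)² + (35.76)²) = √(1596.0025 + 1278.7776) = 53.62 nmi
8: √((-33.86)² + (175.87)²) = √(1146.4996 + 30930.2569) = 179.10 nmi
9: √((-51.16)² + (123.36)²) = √(2617.3456 + 15217.6896) = 133.55 nmi
10: √((22.24)² + (144.76)²) = √(494.6176 + 20955.4576) = 146.46 nmi
11: √((-74.01)² + (-250.10)²) = √(5477.4801 + 62550.0100) = 260.82 nmi
12: √((-237.71)² + (-143.28)²) = √(56506.0441 + 20529.1584) = 277.55 nmi
13: √((59.24)² + (-130.26)²) = √(3509.3776 + 16967.6676) = 143.10 nmi
14: √((-14.09)² + (179.72)²) = √(198.5281 + 32299.2784) = 180.27 nmi
Sorted: 6 (36.64 nmi) < 4 (47.13 nmi) < 7 (53.62 nmi) < 9 (133.55 nmi) < 13 (143.10 nmi) < 2 (144.93 nmi) < …

6, 4, 7, 9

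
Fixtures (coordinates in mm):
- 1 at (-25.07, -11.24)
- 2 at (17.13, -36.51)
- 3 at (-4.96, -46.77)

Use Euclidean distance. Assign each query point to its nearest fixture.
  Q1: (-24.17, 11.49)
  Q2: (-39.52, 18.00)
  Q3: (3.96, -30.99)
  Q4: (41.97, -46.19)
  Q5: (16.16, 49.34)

Q1 at (-24.17, 11.49):
  1: √((-0.90)² + (-22.73)²) = √(0.8100 + 516.6529) = 22.75 mm
  2: √((41.30)² + (-48.00)²) = √(1705.6900 + 2304.0000) = 63.32 mm
  3: √((19.21)² + (-58.26)²) = √(369.0241 + 3394.2276) = 61.35 mm
  → nearest: 1 (22.75 mm)
Q2 at (-39.52, 18.00):
  1: √((14.45)² + (-29.24)²) = √(208.8025 + 854.9776) = 32.62 mm
  2: √((56.65)² + (-54.51)²) = √(3209.2225 + 2971.3401) = 78.62 mm
  3: √((34.56)² + (-64.77)²) = √(1194.3936 + 4195.1529) = 73.41 mm
  → nearest: 1 (32.62 mm)
Q3 at (3.96, -30.99):
  1: √((-29.03)² + (19.75)²) = √(842.7409 + 390.0625) = 35.11 mm
  2: √((13.17)² + (-5.52)²) = √(173.4489 + 30.4704) = 14.28 mm
  3: √((-8.92)² + (-15.78)²) = √(79.5664 + 249.0084) = 18.13 mm
  → nearest: 2 (14.28 mm)
Q4 at (41.97, -46.19):
  1: √((-67.04)² + (34.95)²) = √(4494.3616 + 1221.5025) = 75.60 mm
  2: √((-24.84)² + (9.68)²) = √(617.0256 + 93.7024) = 26.66 mm
  3: √((-46.93)² + (-0.58)²) = √(2202.4249 + 0.3364) = 46.93 mm
  → nearest: 2 (26.66 mm)
Q5 at (16.16, 49.34):
  1: √((-41.23)² + (-60.58)²) = √(1699.9129 + 3669.9364) = 73.28 mm
  2: √((0.97)² + (-85.85)²) = √(0.9409 + 7370.2225) = 85.86 mm
  3: √((-21.12)² + (-96.11)²) = √(446.0544 + 9237.1321) = 98.40 mm
  → nearest: 1 (73.28 mm)

Q1→1; Q2→1; Q3→2; Q4→2; Q5→1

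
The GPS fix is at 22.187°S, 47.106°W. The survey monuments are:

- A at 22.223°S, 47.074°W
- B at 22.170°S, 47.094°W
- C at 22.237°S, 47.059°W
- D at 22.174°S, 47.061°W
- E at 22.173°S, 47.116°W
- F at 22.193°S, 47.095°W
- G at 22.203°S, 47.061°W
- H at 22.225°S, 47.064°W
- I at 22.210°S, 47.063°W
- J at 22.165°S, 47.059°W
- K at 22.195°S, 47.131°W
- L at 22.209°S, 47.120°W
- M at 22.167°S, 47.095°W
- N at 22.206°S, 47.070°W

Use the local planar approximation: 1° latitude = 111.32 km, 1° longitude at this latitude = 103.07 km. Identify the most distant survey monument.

Distances from 22.187°S, 47.106°W:
A: √((-0.036·111.32)² + (0.032·103.07)²) = √(16.06022 + 10.87839) = 5.190 km
B: √((0.017·111.32)² + (0.012·103.07)²) = √(3.58133 + 1.52977) = 2.261 km
C: √((-0.050·111.32)² + (0.047·103.07)²) = √(30.98036 + 23.46715) = 7.379 km
D: √((0.013·111.32)² + (0.045·103.07)²) = √(2.09427 + 21.51244) = 4.859 km
E: √((0.014·111.32)² + (-0.010·103.07)²) = √(2.42886 + 1.06234) = 1.868 km
F: √((-0.006·111.32)² + (0.011·103.07)²) = √(0.44612 + 1.28543) = 1.316 km
G: √((-0.016·111.32)² + (0.045·103.07)²) = √(3.17239 + 21.51244) = 4.968 km
H: √((-0.038·111.32)² + (0.042·103.07)²) = √(17.89425 + 18.73972) = 6.053 km
I: √((-0.023·111.32)² + (0.043·103.07)²) = √(6.55544 + 19.64271) = 5.118 km
J: √((0.022·111.32)² + (0.047·103.07)²) = √(5.99780 + 23.46715) = 5.428 km
K: √((-0.008·111.32)² + (-0.025·103.07)²) = √(0.79310 + 6.63964) = 2.726 km
L: √((-0.022·111.32)² + (-0.014·103.07)²) = √(5.99780 + 2.08219) = 2.843 km
M: √((0.020·111.32)² + (0.011·103.07)²) = √(4.95686 + 1.28543) = 2.498 km
N: √((-0.019·111.32)² + (0.036·103.07)²) = √(4.47356 + 13.76796) = 4.271 km
Maximum: C at 7.379 km.

C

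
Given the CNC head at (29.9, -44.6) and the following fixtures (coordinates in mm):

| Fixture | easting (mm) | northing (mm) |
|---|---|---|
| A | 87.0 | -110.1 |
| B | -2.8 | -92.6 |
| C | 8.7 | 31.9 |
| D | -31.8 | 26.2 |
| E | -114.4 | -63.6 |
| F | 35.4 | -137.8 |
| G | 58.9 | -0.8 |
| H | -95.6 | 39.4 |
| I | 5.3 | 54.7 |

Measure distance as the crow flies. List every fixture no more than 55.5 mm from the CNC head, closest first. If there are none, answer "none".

Distances from (29.9, -44.6):
A: 86.9 mm
B: 58.1 mm
C: 79.4 mm
D: 93.9 mm
E: 145.5 mm
F: 93.4 mm
G: 52.5 mm
H: 151.0 mm
I: 102.3 mm
Threshold 55.5 mm: G (52.5 mm) is within range.

G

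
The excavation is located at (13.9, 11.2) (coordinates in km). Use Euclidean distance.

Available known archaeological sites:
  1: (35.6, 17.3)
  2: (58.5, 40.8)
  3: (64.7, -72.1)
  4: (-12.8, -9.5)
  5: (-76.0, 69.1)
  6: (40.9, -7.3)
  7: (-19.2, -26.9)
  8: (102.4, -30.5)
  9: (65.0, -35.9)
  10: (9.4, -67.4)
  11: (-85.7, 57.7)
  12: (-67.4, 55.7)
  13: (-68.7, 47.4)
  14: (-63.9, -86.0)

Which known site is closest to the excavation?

Distances from (13.9, 11.2):
1: √((21.7)² + (6.1)²) = √(470.890 + 37.210) = 22.5 km
2: √((44.6)² + (29.6)²) = √(1989.160 + 876.160) = 53.5 km
3: √((50.8)² + (-83.3)²) = √(2580.640 + 6938.890) = 97.6 km
4: √((-26.7)² + (-20.7)²) = √(712.890 + 428.490) = 33.8 km
5: √((-89.9)² + (57.9)²) = √(8082.010 + 3352.410) = 106.9 km
6: √((27.0)² + (-18.5)²) = √(729.000 + 342.250) = 32.7 km
7: √((-33.1)² + (-38.1)²) = √(1095.610 + 1451.610) = 50.5 km
8: √((88.5)² + (-41.7)²) = √(7832.250 + 1738.890) = 97.8 km
9: √((51.1)² + (-47.1)²) = √(2611.210 + 2218.410) = 69.5 km
10: √((-4.5)² + (-78.6)²) = √(20.250 + 6177.960) = 78.7 km
11: √((-99.6)² + (46.5)²) = √(9920.160 + 2162.250) = 109.9 km
12: √((-81.3)² + (44.5)²) = √(6609.690 + 1980.250) = 92.7 km
13: √((-82.6)² + (36.2)²) = √(6822.760 + 1310.440) = 90.2 km
14: √((-77.8)² + (-97.2)²) = √(6052.840 + 9447.840) = 124.5 km
Minimum: 1 at 22.5 km.

1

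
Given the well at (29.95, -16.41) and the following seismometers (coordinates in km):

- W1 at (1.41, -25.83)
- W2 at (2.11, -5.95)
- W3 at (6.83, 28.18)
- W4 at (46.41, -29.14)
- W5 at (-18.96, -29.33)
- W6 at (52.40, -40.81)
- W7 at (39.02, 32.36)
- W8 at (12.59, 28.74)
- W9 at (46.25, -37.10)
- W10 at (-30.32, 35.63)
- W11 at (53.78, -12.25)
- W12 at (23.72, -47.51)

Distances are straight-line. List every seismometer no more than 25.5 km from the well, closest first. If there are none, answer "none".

Distances from (29.95, -16.41):
W1: √((-28.54)² + (-9.42)²) = √(814.5316 + 88.7364) = 30.05 km
W2: √((-27.84)² + (10.46)²) = √(775.0656 + 109.4116) = 29.74 km
W3: √((-23.12)² + (44.59)²) = √(534.5344 + 1988.2681) = 50.23 km
W4: √((16.46)² + (-12.73)²) = √(270.9316 + 162.0529) = 20.81 km
W5: √((-48.91)² + (-12.92)²) = √(2392.1881 + 166.9264) = 50.59 km
W6: √((22.45)² + (-24.40)²) = √(504.0025 + 595.3600) = 33.16 km
W7: √((9.07)² + (48.77)²) = √(82.2649 + 2378.5129) = 49.61 km
W8: √((-17.36)² + (45.15)²) = √(301.3696 + 2038.5225) = 48.37 km
W9: √((16.30)² + (-20.69)²) = √(265.6900 + 428.0761) = 26.34 km
W10: √((-60.27)² + (52.04)²) = √(3632.4729 + 2708.1616) = 79.63 km
W11: √((23.83)² + (4.16)²) = √(567.8689 + 17.3056) = 24.19 km
W12: √((-6.23)² + (-31.10)²) = √(38.8129 + 967.2100) = 31.72 km
Threshold 25.5 km: W4 (20.81 km), W11 (24.19 km) are within range.

W4, W11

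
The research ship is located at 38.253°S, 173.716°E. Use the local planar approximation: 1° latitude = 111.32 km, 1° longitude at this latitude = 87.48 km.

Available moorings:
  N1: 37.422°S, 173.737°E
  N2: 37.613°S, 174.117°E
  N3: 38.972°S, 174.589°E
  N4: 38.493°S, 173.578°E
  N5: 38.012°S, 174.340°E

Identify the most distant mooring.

N3

Distances from 38.253°S, 173.716°E:
N1: 92.525 km
N2: 79.413 km
N3: 110.628 km
N4: 29.318 km
N5: 60.824 km
Maximum: N3 at 110.628 km.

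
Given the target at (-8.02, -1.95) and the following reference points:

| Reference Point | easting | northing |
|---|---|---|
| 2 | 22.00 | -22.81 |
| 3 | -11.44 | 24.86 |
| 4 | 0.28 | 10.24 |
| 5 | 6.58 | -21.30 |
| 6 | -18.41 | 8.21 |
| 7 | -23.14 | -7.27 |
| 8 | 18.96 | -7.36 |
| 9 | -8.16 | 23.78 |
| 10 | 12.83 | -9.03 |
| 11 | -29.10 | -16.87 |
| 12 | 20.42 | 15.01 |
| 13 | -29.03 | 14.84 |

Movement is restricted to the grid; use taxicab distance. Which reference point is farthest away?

2

Distances from (-8.02, -1.95):
2: |30.02| + |-20.86| = 30.02 + 20.86 = 50.88
3: |-3.42| + |26.81| = 3.42 + 26.81 = 30.23
4: |8.30| + |12.19| = 8.30 + 12.19 = 20.49
5: |14.60| + |-19.35| = 14.60 + 19.35 = 33.95
6: |-10.39| + |10.16| = 10.39 + 10.16 = 20.55
7: |-15.12| + |-5.32| = 15.12 + 5.32 = 20.44
8: |26.98| + |-5.41| = 26.98 + 5.41 = 32.39
9: |-0.14| + |25.73| = 0.14 + 25.73 = 25.87
10: |20.85| + |-7.08| = 20.85 + 7.08 = 27.93
11: |-21.08| + |-14.92| = 21.08 + 14.92 = 36.00
12: |28.44| + |16.96| = 28.44 + 16.96 = 45.40
13: |-21.01| + |16.79| = 21.01 + 16.79 = 37.80
Maximum: 2 at 50.88.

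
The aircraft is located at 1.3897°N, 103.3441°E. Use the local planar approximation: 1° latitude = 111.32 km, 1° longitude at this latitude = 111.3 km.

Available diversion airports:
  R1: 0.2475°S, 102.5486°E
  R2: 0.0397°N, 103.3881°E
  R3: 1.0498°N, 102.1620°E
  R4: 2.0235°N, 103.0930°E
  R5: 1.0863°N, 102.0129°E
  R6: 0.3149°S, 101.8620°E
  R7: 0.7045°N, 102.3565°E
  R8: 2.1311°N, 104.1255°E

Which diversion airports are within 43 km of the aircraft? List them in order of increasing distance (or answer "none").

none

Distances from 1.3897°N, 103.3441°E:
R1: √((-1.6372·111.32)² + (-0.7955·111.3)²) = √(33216.193918 + 7839.181083) = 202.6213 km
R2: √((-1.3500·111.32)² + (0.0440·111.3)²) = √(22584.679524 + 23.982568) = 150.3618 km
R3: √((-0.3399·111.32)² + (-1.1821·111.3)²) = √(1431.689120 + 17310.067577) = 136.9005 km
R4: √((0.6338·111.32)² + (-0.2511·111.3)²) = √(4977.953839 + 781.058844) = 75.8882 km
R5: √((-0.3034·111.32)² + (-1.3312·111.3)²) = √(1140.716040 + 21952.144186) = 151.9634 km
R6: √((-1.7046·111.32)² + (-1.4821·111.3)²) = √(36007.366861 + 27211.052687) = 251.4327 km
R7: √((-0.6852·111.32)² + (-0.9876·111.3)²) = √(5818.098960 + 12082.380019) = 133.7927 km
R8: √((0.7414·111.32)² + (0.7814·111.3)²) = √(6811.637986 + 7563.749591) = 119.8974 km
Threshold 43 km: none within range.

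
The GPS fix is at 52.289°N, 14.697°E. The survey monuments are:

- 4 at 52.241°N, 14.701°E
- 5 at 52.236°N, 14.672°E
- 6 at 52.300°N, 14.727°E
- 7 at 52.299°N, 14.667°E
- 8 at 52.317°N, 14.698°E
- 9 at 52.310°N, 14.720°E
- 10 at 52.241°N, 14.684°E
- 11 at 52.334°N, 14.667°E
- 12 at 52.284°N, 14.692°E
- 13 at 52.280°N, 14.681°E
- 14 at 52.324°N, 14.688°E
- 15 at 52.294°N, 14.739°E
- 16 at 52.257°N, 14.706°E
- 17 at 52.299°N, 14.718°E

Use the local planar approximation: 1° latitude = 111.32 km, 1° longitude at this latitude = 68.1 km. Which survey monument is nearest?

12

Distances from 52.289°N, 14.697°E:
4: √((-0.048·111.32)² + (0.004·68.1)²) = √(28.55150 + 0.07420) = 5.350 km
5: √((-0.053·111.32)² + (-0.025·68.1)²) = √(34.80953 + 2.89851) = 6.141 km
6: √((0.011·111.32)² + (0.030·68.1)²) = √(1.49945 + 4.17385) = 2.382 km
7: √((0.010·111.32)² + (-0.030·68.1)²) = √(1.23921 + 4.17385) = 2.327 km
8: √((0.028·111.32)² + (0.001·68.1)²) = √(9.71544 + 0.00464) = 3.118 km
9: √((0.021·111.32)² + (0.023·68.1)²) = √(5.46493 + 2.45330) = 2.814 km
10: √((-0.048·111.32)² + (-0.013·68.1)²) = √(28.55150 + 0.78376) = 5.416 km
11: √((0.045·111.32)² + (-0.030·68.1)²) = √(25.09409 + 4.17385) = 5.410 km
12: √((-0.005·111.32)² + (-0.005·68.1)²) = √(0.30980 + 0.11594) = 0.652 km
13: √((-0.009·111.32)² + (-0.016·68.1)²) = √(1.00376 + 1.18723) = 1.480 km
14: √((0.035·111.32)² + (-0.009·68.1)²) = √(15.18037 + 0.37565) = 3.944 km
15: √((0.005·111.32)² + (0.042·68.1)²) = √(0.30980 + 8.18074) = 2.914 km
16: √((-0.032·111.32)² + (0.009·68.1)²) = √(12.68955 + 0.37565) = 3.615 km
17: √((0.010·111.32)² + (0.021·68.1)²) = √(1.23921 + 2.04519) = 1.812 km
Minimum: 12 at 0.652 km.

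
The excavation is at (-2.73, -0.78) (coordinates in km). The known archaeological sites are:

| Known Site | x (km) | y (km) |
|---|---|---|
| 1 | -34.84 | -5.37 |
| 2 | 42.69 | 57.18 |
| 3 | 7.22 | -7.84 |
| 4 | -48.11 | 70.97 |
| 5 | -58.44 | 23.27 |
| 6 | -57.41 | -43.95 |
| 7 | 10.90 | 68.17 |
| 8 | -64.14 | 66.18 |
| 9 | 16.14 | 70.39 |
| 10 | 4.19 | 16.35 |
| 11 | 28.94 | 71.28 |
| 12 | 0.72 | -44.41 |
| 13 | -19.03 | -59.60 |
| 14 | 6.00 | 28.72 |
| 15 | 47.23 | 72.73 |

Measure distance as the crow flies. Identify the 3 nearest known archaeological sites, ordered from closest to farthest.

Distances from (-2.73, -0.78):
1: √((-32.11)² + (-4.59)²) = √(1031.0521 + 21.0681) = 32.44 km
2: √((45.42)² + (57.96)²) = √(2062.9764 + 3359.3616) = 73.64 km
3: √((9.95)² + (-7.06)²) = √(99.0025 + 49.8436) = 12.20 km
4: √((-45.38)² + (71.75)²) = √(2059.3444 + 5148.0625) = 84.90 km
5: √((-55.71)² + (24.05)²) = √(3103.6041 + 578.4025) = 60.68 km
6: √((-54.68)² + (-43.17)²) = √(2989.9024 + 1863.6489) = 69.67 km
7: √((13.63)² + (68.95)²) = √(185.7769 + 4754.1025) = 70.28 km
8: √((-61.41)² + (66.96)²) = √(3771.1881 + 4483.6416) = 90.86 km
9: √((18.87)² + (71.17)²) = √(356.0769 + 5065.1689) = 73.63 km
10: √((6.92)² + (17.13)²) = √(47.8864 + 293.4369) = 18.47 km
11: √((31.67)² + (72.06)²) = √(1002.9889 + 5192.6436) = 78.71 km
12: √((3.45)² + (-43.63)²) = √(11.9025 + 1903.5769) = 43.77 km
13: √((-16.30)² + (-58.82)²) = √(265.6900 + 3459.7924) = 61.04 km
14: √((8.73)² + (29.50)²) = √(76.2129 + 870.2500) = 30.76 km
15: √((49.96)² + (73.51)²) = √(2496.0016 + 5403.7201) = 88.88 km
Sorted: 3 (12.20 km) < 10 (18.47 km) < 14 (30.76 km) < 1 (32.44 km) < 12 (43.77 km) < …

3, 10, 14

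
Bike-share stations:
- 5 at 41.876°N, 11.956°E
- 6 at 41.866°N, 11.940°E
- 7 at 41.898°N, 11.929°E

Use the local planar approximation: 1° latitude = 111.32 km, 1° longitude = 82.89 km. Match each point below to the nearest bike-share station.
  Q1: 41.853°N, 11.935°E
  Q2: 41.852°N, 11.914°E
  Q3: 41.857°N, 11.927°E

Q1→6; Q2→6; Q3→6

Q1 at 41.853°N, 11.935°E:
  5: √((0.023·111.32)² + (0.021·82.89)²) = √(6.55544 + 3.03000) = 3.096 km
  6: √((0.013·111.32)² + (0.005·82.89)²) = √(2.09427 + 0.17177) = 1.505 km
  7: √((0.045·111.32)² + (-0.006·82.89)²) = √(25.09409 + 0.24735) = 5.034 km
  → nearest: 6 (1.505 km)
Q2 at 41.852°N, 11.914°E:
  5: √((0.024·111.32)² + (0.042·82.89)²) = √(7.13787 + 12.12001) = 4.388 km
  6: √((0.014·111.32)² + (0.026·82.89)²) = √(2.42886 + 4.64463) = 2.660 km
  7: √((0.046·111.32)² + (0.015·82.89)²) = √(26.22177 + 1.54592) = 5.270 km
  → nearest: 6 (2.660 km)
Q3 at 41.857°N, 11.927°E:
  5: √((0.019·111.32)² + (0.029·82.89)²) = √(4.47356 + 5.77830) = 3.202 km
  6: √((0.009·111.32)² + (0.013·82.89)²) = √(1.00376 + 1.16116) = 1.471 km
  7: √((0.041·111.32)² + (0.002·82.89)²) = √(20.83119 + 0.02748) = 4.567 km
  → nearest: 6 (1.471 km)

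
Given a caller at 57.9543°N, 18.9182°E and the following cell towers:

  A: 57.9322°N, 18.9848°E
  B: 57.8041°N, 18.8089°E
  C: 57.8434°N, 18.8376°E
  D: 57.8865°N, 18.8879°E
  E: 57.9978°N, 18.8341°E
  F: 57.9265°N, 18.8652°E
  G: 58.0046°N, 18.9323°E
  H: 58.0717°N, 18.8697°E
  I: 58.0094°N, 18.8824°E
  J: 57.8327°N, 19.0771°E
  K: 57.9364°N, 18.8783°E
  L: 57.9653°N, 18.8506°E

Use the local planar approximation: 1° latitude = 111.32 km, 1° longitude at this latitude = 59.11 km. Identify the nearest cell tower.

K

Distances from 57.9543°N, 18.9182°E:
A: √((-0.0221·111.32)² + (0.0666·59.11)²) = √(6.052446 + 15.497812) = 4.6422 km
B: √((-0.1502·111.32)² + (-0.1093·59.11)²) = √(279.567228 + 41.740942) = 17.9251 km
C: √((-0.1109·111.32)² + (-0.0806·59.11)²) = √(152.408605 + 22.698231) = 13.2328 km
D: √((-0.0678·111.32)² + (-0.0303·59.11)²) = √(56.964696 + 3.207799) = 7.7571 km
E: √((0.0435·111.32)² + (-0.0841·59.11)²) = √(23.449031 + 24.712342) = 6.9398 km
F: √((-0.0278·111.32)² + (-0.0530·59.11)²) = √(9.577143 + 9.814624) = 4.4036 km
G: √((0.0503·111.32)² + (0.0141·59.11)²) = √(31.353236 + 0.694641) = 5.6611 km
H: √((0.1174·111.32)² + (-0.0485·59.11)²) = √(170.797925 + 8.218743) = 13.3797 km
I: √((0.0551·111.32)² + (-0.0358·59.11)²) = √(37.622668 + 4.478040) = 6.4885 km
J: √((-0.1216·111.32)² + (0.1589·59.11)²) = √(183.237157 + 88.220540) = 16.4760 km
K: √((-0.0179·111.32)² + (-0.0399·59.11)²) = √(3.970566 + 5.562470) = 3.0876 km
L: √((0.0110·111.32)² + (-0.0676·59.11)²) = √(1.499449 + 15.966705) = 4.1793 km
Minimum: K at 3.0876 km.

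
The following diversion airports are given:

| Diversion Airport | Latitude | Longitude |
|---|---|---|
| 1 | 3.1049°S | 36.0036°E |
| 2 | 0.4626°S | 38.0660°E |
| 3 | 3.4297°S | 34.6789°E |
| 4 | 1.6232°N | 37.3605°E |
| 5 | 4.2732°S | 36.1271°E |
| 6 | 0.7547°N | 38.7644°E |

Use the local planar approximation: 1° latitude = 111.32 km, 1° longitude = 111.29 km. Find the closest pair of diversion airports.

Pairwise distances:
1–5: √((-1.1683·111.32)² + (0.1235·111.29)²) = √(16914.343602 + 188.906195) = 130.7794 km
1–3: √((-0.3248·111.32)² + (-1.3247·111.29)²) = √(1307.309558 + 21734.385081) = 151.7949 km
2–6: √((1.2173·111.32)² + (0.6984·111.29)²) = √(18362.915653 + 6041.165676) = 156.2181 km
4–6: √((-0.8685·111.32)² + (1.4039·111.29)²) = √(9347.296973 + 24410.947287) = 183.7342 km
3–5: √((-0.8435·111.32)² + (1.4482·111.29)²) = √(8816.913278 + 25975.826277) = 186.5281 km
2–4: √((2.0858·111.32)² + (-0.7055·111.29)²) = √(53912.779363 + 6164.620143) = 245.1069 km
1–2: √((2.6423·111.32)² + (2.0624·111.29)²) = √(86518.831403 + 52681.494264) = 373.0956 km
2–5: √((-3.8106·111.32)² + (-1.9389·111.29)²) = √(179942.239629 + 46561.086512) = 475.9237 km
2–3: √((-2.9671·111.32)² + (-3.3871·111.29)²) = √(109096.486069 + 142091.573150) = 501.1867 km
1–6: √((3.8596·111.32)² + (2.7608·111.29)²) = √(184599.699950 + 94402.213464) = 528.2063 km
1–4: √((4.7281·111.32)² + (1.3569·111.29)²) = √(277025.471069 + 22803.839190) = 547.5667 km
5–6: √((5.0279·111.32)² + (2.6373·111.29)²) = √(313270.613897 + 86145.253705) = 631.9936 km
3–4: √((5.0529·111.32)² + (2.6816·111.29)²) = √(316393.681625 + 89063.606799) = 636.7553 km
3–6: √((4.1844·111.32)² + (4.0855·111.29)²) = √(216976.541348 + 206729.623883) = 650.9272 km
4–5: √((-5.8964·111.32)² + (-1.2334·111.29)²) = √(430844.219337 + 18841.703835) = 670.5863 km
Closest pair: 1–5 at 130.7794 km.

1 and 5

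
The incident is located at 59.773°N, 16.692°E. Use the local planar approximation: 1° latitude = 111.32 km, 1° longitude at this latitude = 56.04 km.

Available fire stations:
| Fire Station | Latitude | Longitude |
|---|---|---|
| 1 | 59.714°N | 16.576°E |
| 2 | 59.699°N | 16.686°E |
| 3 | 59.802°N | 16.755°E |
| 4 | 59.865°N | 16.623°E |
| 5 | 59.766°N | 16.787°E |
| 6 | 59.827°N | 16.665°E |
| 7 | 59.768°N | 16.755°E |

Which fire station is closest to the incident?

7

Distances from 59.773°N, 16.692°E:
1: √((-0.059·111.32)² + (-0.116·56.04)²) = √(43.13705 + 42.25832) = 9.241 km
2: √((-0.074·111.32)² + (-0.006·56.04)²) = √(67.85937 + 0.11306) = 8.245 km
3: √((0.029·111.32)² + (0.063·56.04)²) = √(10.42179 + 12.46457) = 4.784 km
4: √((0.092·111.32)² + (-0.069·56.04)²) = √(104.88709 + 14.95183) = 10.947 km
5: √((-0.007·111.32)² + (0.095·56.04)²) = √(0.60721 + 28.34285) = 5.381 km
6: √((0.054·111.32)² + (-0.027·56.04)²) = √(36.13549 + 2.28941) = 6.199 km
7: √((-0.005·111.32)² + (0.063·56.04)²) = √(0.30980 + 12.46457) = 3.574 km
Minimum: 7 at 3.574 km.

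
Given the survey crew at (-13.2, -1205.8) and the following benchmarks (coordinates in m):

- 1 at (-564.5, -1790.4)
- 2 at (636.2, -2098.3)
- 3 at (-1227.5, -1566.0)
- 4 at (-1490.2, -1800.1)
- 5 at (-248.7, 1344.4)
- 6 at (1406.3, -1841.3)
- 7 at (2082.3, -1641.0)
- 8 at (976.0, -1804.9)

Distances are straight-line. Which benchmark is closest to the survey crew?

Distances from (-13.2, -1205.8):
1: √((-551.3)² + (-584.6)²) = √(303931.690 + 341757.160) = 803.5 m
2: √((649.4)² + (-892.5)²) = √(421720.360 + 796556.250) = 1103.8 m
3: √((-1214.3)² + (-360.2)²) = √(1474524.490 + 129744.040) = 1266.6 m
4: √((-1477.0)² + (-594.3)²) = √(2181529.000 + 353192.490) = 1592.1 m
5: √((-235.5)² + (2550.2)²) = √(55460.250 + 6503520.040) = 2561.1 m
6: √((1419.5)² + (-635.5)²) = √(2014980.250 + 403860.250) = 1555.3 m
7: √((2095.5)² + (-435.2)²) = √(4391120.250 + 189399.040) = 2140.2 m
8: √((989.2)² + (-599.1)²) = √(978516.640 + 358920.810) = 1156.5 m
Minimum: 1 at 803.5 m.

1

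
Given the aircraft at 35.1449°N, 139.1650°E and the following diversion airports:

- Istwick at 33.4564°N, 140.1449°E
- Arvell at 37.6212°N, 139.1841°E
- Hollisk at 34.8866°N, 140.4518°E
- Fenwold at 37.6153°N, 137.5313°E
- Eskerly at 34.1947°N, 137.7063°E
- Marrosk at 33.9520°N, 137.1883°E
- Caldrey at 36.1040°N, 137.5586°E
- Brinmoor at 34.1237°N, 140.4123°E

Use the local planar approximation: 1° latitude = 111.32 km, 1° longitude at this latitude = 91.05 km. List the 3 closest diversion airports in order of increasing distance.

Hollisk, Brinmoor, Eskerly

Distances from 35.1449°N, 139.1650°E:
Istwick: √((-1.6885·111.32)² + (0.9799·91.05)²) = √(35330.397629 + 7960.189664) = 208.0639 km
Arvell: √((2.4763·111.32)² + (0.0191·91.05)²) = √(75989.381668 + 3.024312) = 275.6672 km
Hollisk: √((-0.2583·111.32)² + (1.2868·91.05)²) = √(826.789986 + 13727.201375) = 120.6399 km
Fenwold: √((2.4704·111.32)² + (-1.6337·91.05)²) = √(75627.710424 + 22126.082040) = 312.6560 km
Eskerly: √((-0.9502·111.32)² + (-1.4587·91.05)²) = √(11188.618026 + 17639.727270) = 169.7891 km
Marrosk: √((-1.1929·111.32)² + (-1.9767·91.05)²) = √(17634.147637 + 32392.273061) = 223.6659 km
Caldrey: √((0.9591·111.32)² + (-1.6064·91.05)²) = √(11399.194851 + 21392.783262) = 181.0856 km
Brinmoor: √((-1.0212·111.32)² + (1.2473·91.05)²) = √(12923.138762 + 12897.387399) = 160.6877 km
Sorted: Hollisk (120.6399 km) < Brinmoor (160.6877 km) < Eskerly (169.7891 km) < Caldrey (181.0856 km) < Istwick (208.0639 km) < …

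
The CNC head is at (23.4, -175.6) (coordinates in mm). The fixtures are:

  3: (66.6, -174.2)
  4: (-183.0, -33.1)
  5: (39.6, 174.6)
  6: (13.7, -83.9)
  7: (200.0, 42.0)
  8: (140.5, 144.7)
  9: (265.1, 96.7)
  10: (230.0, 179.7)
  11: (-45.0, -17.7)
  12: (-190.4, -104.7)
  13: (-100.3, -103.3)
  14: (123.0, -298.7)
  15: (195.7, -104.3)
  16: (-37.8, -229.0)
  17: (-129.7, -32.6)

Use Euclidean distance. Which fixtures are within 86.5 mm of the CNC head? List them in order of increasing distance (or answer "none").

3, 16

Distances from (23.4, -175.6):
3: √((43.2)² + (1.4)²) = √(1866.240 + 1.960) = 43.2 mm
4: √((-206.4)² + (142.5)²) = √(42600.960 + 20306.250) = 250.8 mm
5: √((16.2)² + (350.2)²) = √(262.440 + 122640.040) = 350.6 mm
6: √((-9.7)² + (91.7)²) = √(94.090 + 8408.890) = 92.2 mm
7: √((176.6)² + (217.6)²) = √(31187.560 + 47349.760) = 280.2 mm
8: √((117.1)² + (320.3)²) = √(13712.410 + 102592.090) = 341.0 mm
9: √((241.7)² + (272.3)²) = √(58418.890 + 74147.290) = 364.1 mm
10: √((206.6)² + (355.3)²) = √(42683.560 + 126238.090) = 411.0 mm
11: √((-68.4)² + (157.9)²) = √(4678.560 + 24932.410) = 172.1 mm
12: √((-213.8)² + (70.9)²) = √(45710.440 + 5026.810) = 225.2 mm
13: √((-123.7)² + (72.3)²) = √(15301.690 + 5227.290) = 143.3 mm
14: √((99.6)² + (-123.1)²) = √(9920.160 + 15153.610) = 158.3 mm
15: √((172.3)² + (71.3)²) = √(29687.290 + 5083.690) = 186.5 mm
16: √((-61.2)² + (-53.4)²) = √(3745.440 + 2851.560) = 81.2 mm
17: √((-153.1)² + (143.0)²) = √(23439.610 + 20449.000) = 209.5 mm
Threshold 86.5 mm: 3 (43.2 mm), 16 (81.2 mm) are within range.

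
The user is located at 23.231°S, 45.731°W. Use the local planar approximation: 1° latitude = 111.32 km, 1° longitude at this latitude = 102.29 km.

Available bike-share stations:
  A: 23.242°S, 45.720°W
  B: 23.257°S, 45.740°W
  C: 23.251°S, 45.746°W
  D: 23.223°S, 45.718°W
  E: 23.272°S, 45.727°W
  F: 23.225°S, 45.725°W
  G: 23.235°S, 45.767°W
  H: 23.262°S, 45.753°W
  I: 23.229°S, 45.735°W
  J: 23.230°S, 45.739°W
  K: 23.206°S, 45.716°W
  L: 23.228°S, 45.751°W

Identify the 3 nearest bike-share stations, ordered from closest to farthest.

I, J, F

Distances from 23.231°S, 45.731°W:
A: 1.663 km
B: 3.037 km
C: 2.704 km
D: 1.600 km
E: 4.582 km
F: 0.907 km
G: 3.709 km
H: 4.120 km
I: 0.466 km
J: 0.826 km
K: 3.178 km
L: 2.073 km
Sorted: I (0.466 km) < J (0.826 km) < F (0.907 km) < D (1.600 km) < A (1.663 km) < …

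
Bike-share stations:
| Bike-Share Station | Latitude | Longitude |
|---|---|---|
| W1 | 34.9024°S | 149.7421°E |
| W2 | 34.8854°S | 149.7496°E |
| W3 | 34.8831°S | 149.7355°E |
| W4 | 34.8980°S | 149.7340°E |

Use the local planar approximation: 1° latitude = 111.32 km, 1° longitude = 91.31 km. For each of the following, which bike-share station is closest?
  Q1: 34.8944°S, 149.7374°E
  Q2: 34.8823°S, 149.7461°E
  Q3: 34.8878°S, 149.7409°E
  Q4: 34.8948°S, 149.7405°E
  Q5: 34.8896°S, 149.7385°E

Q1→W4; Q2→W2; Q3→W3; Q4→W4; Q5→W3

Q1 at 34.8944°S, 149.7374°E:
  W1: 0.9886 km
  W2: 1.4982 km
  W3: 1.2698 km
  W4: 0.5069 km
  → nearest: W4 (0.5069 km)
Q2 at 34.8823°S, 149.7461°E:
  W1: 2.2671 km
  W2: 0.4703 km
  W3: 0.9720 km
  W4: 2.0677 km
  → nearest: W2 (0.4703 km)
Q3 at 34.8878°S, 149.7409°E:
  W1: 1.6290 km
  W2: 0.8381 km
  W3: 0.7189 km
  W4: 1.2985 km
  → nearest: W3 (0.7189 km)
Q4 at 34.8948°S, 149.7405°E:
  W1: 0.8586 km
  W2: 1.3362 km
  W3: 1.3801 km
  W4: 0.6922 km
  → nearest: W4 (0.6922 km)
Q5 at 34.8896°S, 149.7385°E:
  W1: 1.4623 km
  W2: 1.1162 km
  W3: 0.7737 km
  W4: 1.0214 km
  → nearest: W3 (0.7737 km)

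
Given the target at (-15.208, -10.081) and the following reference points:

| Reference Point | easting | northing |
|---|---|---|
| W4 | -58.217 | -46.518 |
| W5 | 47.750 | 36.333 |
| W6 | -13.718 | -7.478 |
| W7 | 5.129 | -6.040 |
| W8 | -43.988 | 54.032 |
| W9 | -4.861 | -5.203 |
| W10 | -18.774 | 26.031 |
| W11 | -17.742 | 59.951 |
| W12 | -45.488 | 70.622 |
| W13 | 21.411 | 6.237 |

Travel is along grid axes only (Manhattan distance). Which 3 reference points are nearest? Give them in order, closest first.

W6, W9, W7

Distances from (-15.208, -10.081):
W4: |-43.009| + |-36.437| = 43.009 + 36.437 = 79.446
W5: |62.958| + |46.414| = 62.958 + 46.414 = 109.372
W6: |1.490| + |2.603| = 1.490 + 2.603 = 4.093
W7: |20.337| + |4.041| = 20.337 + 4.041 = 24.378
W8: |-28.780| + |64.113| = 28.780 + 64.113 = 92.893
W9: |10.347| + |4.878| = 10.347 + 4.878 = 15.225
W10: |-3.566| + |36.112| = 3.566 + 36.112 = 39.678
W11: |-2.534| + |70.032| = 2.534 + 70.032 = 72.566
W12: |-30.280| + |80.703| = 30.280 + 80.703 = 110.983
W13: |36.619| + |16.318| = 36.619 + 16.318 = 52.937
Sorted: W6 (4.093) < W9 (15.225) < W7 (24.378) < W10 (39.678) < W13 (52.937) < …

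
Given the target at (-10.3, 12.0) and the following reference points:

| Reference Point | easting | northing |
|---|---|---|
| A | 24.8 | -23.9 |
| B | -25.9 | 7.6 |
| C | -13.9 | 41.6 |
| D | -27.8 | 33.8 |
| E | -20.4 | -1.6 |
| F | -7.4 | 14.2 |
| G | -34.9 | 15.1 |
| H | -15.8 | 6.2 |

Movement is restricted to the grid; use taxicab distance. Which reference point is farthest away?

Distances from (-10.3, 12.0):
A: |35.1| + |-35.9| = 35.1 + 35.9 = 71.0
B: |-15.6| + |-4.4| = 15.6 + 4.4 = 20.0
C: |-3.6| + |29.6| = 3.6 + 29.6 = 33.2
D: |-17.5| + |21.8| = 17.5 + 21.8 = 39.3
E: |-10.1| + |-13.6| = 10.1 + 13.6 = 23.7
F: |2.9| + |2.2| = 2.9 + 2.2 = 5.1
G: |-24.6| + |3.1| = 24.6 + 3.1 = 27.7
H: |-5.5| + |-5.8| = 5.5 + 5.8 = 11.3
Maximum: A at 71.0.

A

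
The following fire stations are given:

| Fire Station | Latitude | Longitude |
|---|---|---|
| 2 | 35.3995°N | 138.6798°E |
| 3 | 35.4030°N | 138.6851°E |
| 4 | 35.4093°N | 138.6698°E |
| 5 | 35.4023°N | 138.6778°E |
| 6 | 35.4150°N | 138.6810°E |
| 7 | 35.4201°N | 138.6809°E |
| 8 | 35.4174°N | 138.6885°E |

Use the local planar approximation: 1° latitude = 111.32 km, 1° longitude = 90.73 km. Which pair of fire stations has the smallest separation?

2 and 5

Pairwise distances:
2–3: 0.6189 km
2–4: 1.4189 km
2–5: 0.3607 km
2–6: 1.7289 km
2–7: 2.2954 km
2–8: 2.1433 km
3–4: 1.5553 km
3–5: 0.6669 km
3–6: 1.3867 km
3–7: 1.9413 km
3–8: 1.6324 km
4–5: 1.0649 km
4–6: 1.1980 km
4–7: 1.5683 km
4–8: 1.9214 km
5–6: 1.4433 km
5–7: 2.0014 km
5–8: 1.9411 km
6–7: 0.5678 km
6–8: 0.7310 km
7–8: 0.7522 km
Closest pair: 2–5 at 0.3607 km.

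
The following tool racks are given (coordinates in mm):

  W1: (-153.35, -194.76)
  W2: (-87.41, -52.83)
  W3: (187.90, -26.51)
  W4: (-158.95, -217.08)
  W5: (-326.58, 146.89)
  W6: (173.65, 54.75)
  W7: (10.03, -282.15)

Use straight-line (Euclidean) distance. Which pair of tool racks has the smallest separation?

W1 and W4

Pairwise distances:
W1–W2: 156.50 mm
W1–W3: 380.47 mm
W1–W4: 23.01 mm
W1–W5: 383.06 mm
W1–W6: 411.32 mm
W1–W7: 185.28 mm
W2–W3: 276.57 mm
W2–W4: 179.15 mm
W2–W5: 311.59 mm
W2–W6: 282.36 mm
W2–W7: 249.16 mm
W3–W4: 395.75 mm
W3–W5: 542.92 mm
W3–W6: 82.50 mm
W3–W7: 311.43 mm
W4–W5: 400.72 mm
W4–W6: 429.55 mm
W4–W7: 181.08 mm
W5–W6: 508.65 mm
W5–W7: 545.33 mm
W6–W7: 374.53 mm
Closest pair: W1–W4 at 23.01 mm.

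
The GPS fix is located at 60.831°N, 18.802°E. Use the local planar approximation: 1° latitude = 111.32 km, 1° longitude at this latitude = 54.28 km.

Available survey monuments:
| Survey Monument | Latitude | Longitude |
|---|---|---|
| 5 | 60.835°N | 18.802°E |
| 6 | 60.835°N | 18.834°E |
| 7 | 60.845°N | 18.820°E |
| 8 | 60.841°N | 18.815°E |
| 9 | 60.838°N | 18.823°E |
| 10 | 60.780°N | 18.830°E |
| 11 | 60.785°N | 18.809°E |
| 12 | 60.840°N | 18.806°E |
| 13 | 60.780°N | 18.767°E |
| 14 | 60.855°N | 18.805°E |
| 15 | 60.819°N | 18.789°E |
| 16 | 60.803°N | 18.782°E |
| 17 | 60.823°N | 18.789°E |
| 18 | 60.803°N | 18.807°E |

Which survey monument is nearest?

5

Distances from 60.831°N, 18.802°E:
5: √((0.004·111.32)² + (0.000·54.28)²) = √(0.19827 + 0.00000) = 0.445 km
6: √((0.004·111.32)² + (0.032·54.28)²) = √(0.19827 + 3.01703) = 1.793 km
7: √((0.014·111.32)² + (0.018·54.28)²) = √(2.42886 + 0.95461) = 1.839 km
8: √((0.010·111.32)² + (0.013·54.28)²) = √(1.23921 + 0.49793) = 1.318 km
9: √((0.007·111.32)² + (0.021·54.28)²) = √(0.60721 + 1.29933) = 1.381 km
10: √((-0.051·111.32)² + (0.028·54.28)²) = √(32.23196 + 2.30991) = 5.877 km
11: √((-0.046·111.32)² + (0.007·54.28)²) = √(26.22177 + 0.14437) = 5.135 km
12: √((0.009·111.32)² + (0.004·54.28)²) = √(1.00376 + 0.04714) = 1.025 km
13: √((-0.051·111.32)² + (-0.035·54.28)²) = √(32.23196 + 3.60924) = 5.987 km
14: √((0.024·111.32)² + (0.003·54.28)²) = √(7.13787 + 0.02652) = 2.677 km
15: √((-0.012·111.32)² + (-0.013·54.28)²) = √(1.78447 + 0.49793) = 1.511 km
16: √((-0.028·111.32)² + (-0.020·54.28)²) = √(9.71544 + 1.17853) = 3.301 km
17: √((-0.008·111.32)² + (-0.013·54.28)²) = √(0.79310 + 0.49793) = 1.136 km
18: √((-0.028·111.32)² + (0.005·54.28)²) = √(9.71544 + 0.07366) = 3.129 km
Minimum: 5 at 0.445 km.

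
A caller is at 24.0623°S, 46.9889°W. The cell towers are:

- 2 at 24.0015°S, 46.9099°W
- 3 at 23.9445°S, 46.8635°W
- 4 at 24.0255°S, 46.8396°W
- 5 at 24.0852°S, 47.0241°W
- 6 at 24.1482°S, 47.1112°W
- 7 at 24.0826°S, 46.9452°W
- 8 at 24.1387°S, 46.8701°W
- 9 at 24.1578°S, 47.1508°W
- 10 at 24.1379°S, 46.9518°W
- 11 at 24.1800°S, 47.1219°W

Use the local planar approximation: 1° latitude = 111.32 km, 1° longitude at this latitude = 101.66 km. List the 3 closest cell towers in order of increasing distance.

5, 7, 10

Distances from 24.0623°S, 46.9889°W:
2: 10.5028 km
3: 18.2888 km
4: 15.7210 km
5: 4.3936 km
6: 15.6850 km
7: 4.9843 km
8: 14.7713 km
9: 19.5936 km
10: 9.2223 km
11: 18.8277 km
Sorted: 5 (4.3936 km) < 7 (4.9843 km) < 10 (9.2223 km) < 2 (10.5028 km) < 8 (14.7713 km) < …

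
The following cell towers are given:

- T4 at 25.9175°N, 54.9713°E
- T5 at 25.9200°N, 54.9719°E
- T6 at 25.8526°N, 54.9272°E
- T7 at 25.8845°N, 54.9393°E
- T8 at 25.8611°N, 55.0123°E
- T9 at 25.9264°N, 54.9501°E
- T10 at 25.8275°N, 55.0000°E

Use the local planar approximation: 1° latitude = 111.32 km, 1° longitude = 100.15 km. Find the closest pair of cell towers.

T4 and T5

Pairwise distances:
T4–T5: 0.2847 km
T4–T6: 8.4677 km
T4–T7: 4.8750 km
T4–T8: 7.5020 km
T4–T9: 2.3430 km
T4–T10: 10.4230 km
T5–T6: 8.7370 km
T5–T7: 5.1261 km
T5–T8: 7.7046 km
T5–T9: 2.2966 km
T5–T10: 10.6747 km
T6–T7: 3.7522 km
T6–T8: 8.5751 km
T6–T9: 8.5295 km
T6–T10: 7.8080 km
T7–T8: 7.7611 km
T7–T9: 4.7881 km
T7–T10: 8.7874 km
T8–T9: 9.5732 km
T8–T10: 3.9380 km
T9–T10: 12.0907 km
Closest pair: T4–T5 at 0.2847 km.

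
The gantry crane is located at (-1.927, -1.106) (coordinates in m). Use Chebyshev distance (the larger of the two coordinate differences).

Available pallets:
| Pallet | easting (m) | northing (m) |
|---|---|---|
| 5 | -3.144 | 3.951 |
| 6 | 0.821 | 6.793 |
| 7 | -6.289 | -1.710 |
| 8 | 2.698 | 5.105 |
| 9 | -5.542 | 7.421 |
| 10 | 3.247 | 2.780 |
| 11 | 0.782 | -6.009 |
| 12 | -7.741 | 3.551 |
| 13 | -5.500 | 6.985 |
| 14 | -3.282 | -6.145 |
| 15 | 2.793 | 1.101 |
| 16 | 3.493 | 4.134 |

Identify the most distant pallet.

Distances from (-1.927, -1.106):
5: max(|-1.217|, |5.057|) = 5.057 m
6: max(|2.748|, |7.899|) = 7.899 m
7: max(|-4.362|, |-0.604|) = 4.362 m
8: max(|4.625|, |6.211|) = 6.211 m
9: max(|-3.615|, |8.527|) = 8.527 m
10: max(|5.174|, |3.886|) = 5.174 m
11: max(|2.709|, |-4.903|) = 4.903 m
12: max(|-5.814|, |4.657|) = 5.814 m
13: max(|-3.573|, |8.091|) = 8.091 m
14: max(|-1.355|, |-5.039|) = 5.039 m
15: max(|4.720|, |2.207|) = 4.720 m
16: max(|5.420|, |5.240|) = 5.420 m
Maximum: 9 at 8.527 m.

9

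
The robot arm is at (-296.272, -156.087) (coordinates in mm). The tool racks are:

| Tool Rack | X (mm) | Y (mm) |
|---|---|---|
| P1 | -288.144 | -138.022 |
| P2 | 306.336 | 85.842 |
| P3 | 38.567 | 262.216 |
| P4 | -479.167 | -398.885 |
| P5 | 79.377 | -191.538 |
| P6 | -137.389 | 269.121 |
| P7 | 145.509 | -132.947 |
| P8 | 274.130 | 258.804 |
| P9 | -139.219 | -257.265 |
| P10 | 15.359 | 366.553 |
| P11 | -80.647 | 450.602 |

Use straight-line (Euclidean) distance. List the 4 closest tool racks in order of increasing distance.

Distances from (-296.272, -156.087):
P1: √((8.128)² + (18.065)²) = √(66.06438 + 326.34422) = 19.809 mm
P2: √((602.608)² + (241.929)²) = √(363136.40166 + 58529.64104) = 649.358 mm
P3: √((334.839)² + (418.303)²) = √(112117.15592 + 174977.39981) = 535.812 mm
P4: √((-182.895)² + (-242.798)²) = √(33450.58102 + 58950.86880) = 303.976 mm
P5: √((375.649)² + (-35.451)²) = √(141112.17120 + 1256.77340) = 377.318 mm
P6: √((158.883)² + (425.208)²) = √(25243.80769 + 180801.84326) = 453.923 mm
P7: √((441.781)² + (23.140)²) = √(195170.45196 + 535.45960) = 442.387 mm
P8: √((570.402)² + (414.891)²) = √(325358.44160 + 172134.54188) = 705.332 mm
P9: √((157.053)² + (-101.178)²) = √(24665.64481 + 10236.98768) = 186.822 mm
P10: √((311.631)² + (522.640)²) = √(97113.88016 + 273152.56960) = 608.495 mm
P11: √((215.625)² + (606.689)²) = √(46494.14062 + 368071.54272) = 643.868 mm
Sorted: P1 (19.809 mm) < P9 (186.822 mm) < P4 (303.976 mm) < P5 (377.318 mm) < P7 (442.387 mm) < P6 (453.923 mm) < …

P1, P9, P4, P5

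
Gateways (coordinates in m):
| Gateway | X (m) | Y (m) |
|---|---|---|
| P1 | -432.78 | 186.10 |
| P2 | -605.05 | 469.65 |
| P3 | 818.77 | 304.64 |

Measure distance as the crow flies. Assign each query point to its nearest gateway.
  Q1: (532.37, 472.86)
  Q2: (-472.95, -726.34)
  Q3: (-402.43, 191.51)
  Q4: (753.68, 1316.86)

Q1 at (532.37, 472.86):
  P1: 1006.85 m
  P2: 1137.42 m
  P3: 332.15 m
  → nearest: P3 (332.15 m)
Q2 at (-472.95, -726.34):
  P1: 913.32 m
  P2: 1203.26 m
  P3: 1652.71 m
  → nearest: P1 (913.32 m)
Q3 at (-402.43, 191.51):
  P1: 30.83 m
  P2: 344.12 m
  P3: 1226.43 m
  → nearest: P1 (30.83 m)
Q4 at (753.68, 1316.86):
  P1: 1639.00 m
  P2: 1601.22 m
  P3: 1014.31 m
  → nearest: P3 (1014.31 m)

Q1→P3; Q2→P1; Q3→P1; Q4→P3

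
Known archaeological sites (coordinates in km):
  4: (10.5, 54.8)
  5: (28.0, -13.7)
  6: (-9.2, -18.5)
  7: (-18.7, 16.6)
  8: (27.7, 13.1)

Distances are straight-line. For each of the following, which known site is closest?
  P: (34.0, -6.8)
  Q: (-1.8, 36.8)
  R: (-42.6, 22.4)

P at (34.0, -6.8):
  4: √((-23.5)² + (61.6)²) = √(552.250 + 3794.560) = 65.9 km
  5: √((-6.0)² + (-6.9)²) = √(36.000 + 47.610) = 9.1 km
  6: √((-43.2)² + (-11.7)²) = √(1866.240 + 136.890) = 44.8 km
  7: √((-52.7)² + (23.4)²) = √(2777.290 + 547.560) = 57.7 km
  8: √((-6.3)² + (19.9)²) = √(39.690 + 396.010) = 20.9 km
  → nearest: 5 (9.1 km)
Q at (-1.8, 36.8):
  4: √((12.3)² + (18.0)²) = √(151.290 + 324.000) = 21.8 km
  5: √((29.8)² + (-50.5)²) = √(888.040 + 2550.250) = 58.6 km
  6: √((-7.4)² + (-55.3)²) = √(54.760 + 3058.090) = 55.8 km
  7: √((-16.9)² + (-20.2)²) = √(285.610 + 408.040) = 26.3 km
  8: √((29.5)² + (-23.7)²) = √(870.250 + 561.690) = 37.8 km
  → nearest: 4 (21.8 km)
R at (-42.6, 22.4):
  4: √((53.1)² + (32.4)²) = √(2819.610 + 1049.760) = 62.2 km
  5: √((70.6)² + (-36.1)²) = √(4984.360 + 1303.210) = 79.3 km
  6: √((33.4)² + (-40.9)²) = √(1115.560 + 1672.810) = 52.8 km
  7: √((23.9)² + (-5.8)²) = √(571.210 + 33.640) = 24.6 km
  8: √((70.3)² + (-9.3)²) = √(4942.090 + 86.490) = 70.9 km
  → nearest: 7 (24.6 km)

P→5; Q→4; R→7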